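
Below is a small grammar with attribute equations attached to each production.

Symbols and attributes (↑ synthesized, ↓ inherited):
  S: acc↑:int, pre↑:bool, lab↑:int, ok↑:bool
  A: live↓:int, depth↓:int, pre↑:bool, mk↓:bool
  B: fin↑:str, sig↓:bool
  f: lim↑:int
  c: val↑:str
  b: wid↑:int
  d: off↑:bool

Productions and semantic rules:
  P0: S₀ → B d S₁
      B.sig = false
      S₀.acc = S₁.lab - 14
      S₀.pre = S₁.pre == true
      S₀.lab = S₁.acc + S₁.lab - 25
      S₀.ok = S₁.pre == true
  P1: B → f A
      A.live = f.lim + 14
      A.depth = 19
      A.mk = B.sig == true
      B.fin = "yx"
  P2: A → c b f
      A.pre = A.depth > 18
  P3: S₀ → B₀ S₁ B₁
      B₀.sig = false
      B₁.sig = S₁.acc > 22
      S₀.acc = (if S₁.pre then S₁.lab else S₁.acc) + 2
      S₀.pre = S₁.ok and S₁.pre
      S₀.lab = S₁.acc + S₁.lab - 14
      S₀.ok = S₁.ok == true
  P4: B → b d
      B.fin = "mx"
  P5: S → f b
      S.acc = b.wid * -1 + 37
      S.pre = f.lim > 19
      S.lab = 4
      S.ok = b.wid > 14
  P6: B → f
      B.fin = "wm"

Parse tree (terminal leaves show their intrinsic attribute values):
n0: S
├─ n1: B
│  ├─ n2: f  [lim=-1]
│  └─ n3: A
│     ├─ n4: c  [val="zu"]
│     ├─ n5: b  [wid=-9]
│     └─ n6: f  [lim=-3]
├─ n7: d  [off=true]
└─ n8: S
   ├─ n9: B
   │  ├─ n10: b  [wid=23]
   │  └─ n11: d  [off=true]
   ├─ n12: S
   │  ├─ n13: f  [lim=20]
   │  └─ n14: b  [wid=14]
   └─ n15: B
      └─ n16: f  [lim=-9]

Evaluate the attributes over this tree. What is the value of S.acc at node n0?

1. n1.sig = false  [false]
2. n2.lim = -1  [terminal]
3. n3.live = 13  [f.lim + 14]
4. n3.depth = 19  [19]
5. n3.mk = false  [B.sig == true]
6. n4.val = "zu"  [terminal]
7. n5.wid = -9  [terminal]
8. n6.lim = -3  [terminal]
9. n3.pre = true  [A.depth > 18]
10. n1.fin = "yx"  ["yx"]
11. n7.off = true  [terminal]
12. n9.sig = false  [false]
13. n10.wid = 23  [terminal]
14. n11.off = true  [terminal]
15. n9.fin = "mx"  ["mx"]
16. n13.lim = 20  [terminal]
17. n14.wid = 14  [terminal]
18. n12.acc = 23  [b.wid * -1 + 37]
19. n12.pre = true  [f.lim > 19]
20. n12.lab = 4  [4]
21. n12.ok = false  [b.wid > 14]
22. n15.sig = true  [S₁.acc > 22]
23. n16.lim = -9  [terminal]
24. n15.fin = "wm"  ["wm"]
25. n8.acc = 6  [(if S₁.pre then S₁.lab else S₁.acc) + 2]
26. n8.pre = false  [S₁.ok and S₁.pre]
27. n8.lab = 13  [S₁.acc + S₁.lab - 14]
28. n8.ok = false  [S₁.ok == true]
29. n0.acc = -1  [S₁.lab - 14]
30. n0.pre = false  [S₁.pre == true]
31. n0.lab = -6  [S₁.acc + S₁.lab - 25]
32. n0.ok = false  [S₁.pre == true]

-1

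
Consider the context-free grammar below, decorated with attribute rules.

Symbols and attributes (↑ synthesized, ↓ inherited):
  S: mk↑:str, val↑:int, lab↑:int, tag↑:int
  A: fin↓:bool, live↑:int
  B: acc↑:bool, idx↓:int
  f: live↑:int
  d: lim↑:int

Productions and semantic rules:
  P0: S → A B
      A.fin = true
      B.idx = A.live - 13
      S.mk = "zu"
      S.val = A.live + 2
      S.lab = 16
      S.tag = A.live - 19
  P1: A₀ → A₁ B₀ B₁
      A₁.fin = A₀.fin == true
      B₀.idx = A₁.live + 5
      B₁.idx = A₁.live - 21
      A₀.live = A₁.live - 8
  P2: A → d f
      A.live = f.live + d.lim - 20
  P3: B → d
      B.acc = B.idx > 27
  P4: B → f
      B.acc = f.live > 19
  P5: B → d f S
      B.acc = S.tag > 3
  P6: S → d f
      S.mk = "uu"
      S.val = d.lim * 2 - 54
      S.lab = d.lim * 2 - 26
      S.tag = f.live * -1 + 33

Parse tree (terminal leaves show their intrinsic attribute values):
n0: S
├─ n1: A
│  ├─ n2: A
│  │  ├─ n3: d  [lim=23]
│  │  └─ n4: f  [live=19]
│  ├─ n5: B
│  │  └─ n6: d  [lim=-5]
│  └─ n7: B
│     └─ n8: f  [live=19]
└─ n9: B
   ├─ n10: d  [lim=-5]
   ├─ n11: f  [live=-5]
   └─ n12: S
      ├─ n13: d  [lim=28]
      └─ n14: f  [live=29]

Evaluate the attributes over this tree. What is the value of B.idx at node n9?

1. n1.fin = true  [true]
2. n2.fin = true  [A₀.fin == true]
3. n3.lim = 23  [terminal]
4. n4.live = 19  [terminal]
5. n2.live = 22  [f.live + d.lim - 20]
6. n5.idx = 27  [A₁.live + 5]
7. n6.lim = -5  [terminal]
8. n5.acc = false  [B.idx > 27]
9. n7.idx = 1  [A₁.live - 21]
10. n8.live = 19  [terminal]
11. n7.acc = false  [f.live > 19]
12. n1.live = 14  [A₁.live - 8]
13. n9.idx = 1  [A.live - 13]
14. n10.lim = -5  [terminal]
15. n11.live = -5  [terminal]
16. n13.lim = 28  [terminal]
17. n14.live = 29  [terminal]
18. n12.mk = "uu"  ["uu"]
19. n12.val = 2  [d.lim * 2 - 54]
20. n12.lab = 30  [d.lim * 2 - 26]
21. n12.tag = 4  [f.live * -1 + 33]
22. n9.acc = true  [S.tag > 3]
23. n0.mk = "zu"  ["zu"]
24. n0.val = 16  [A.live + 2]
25. n0.lab = 16  [16]
26. n0.tag = -5  [A.live - 19]

1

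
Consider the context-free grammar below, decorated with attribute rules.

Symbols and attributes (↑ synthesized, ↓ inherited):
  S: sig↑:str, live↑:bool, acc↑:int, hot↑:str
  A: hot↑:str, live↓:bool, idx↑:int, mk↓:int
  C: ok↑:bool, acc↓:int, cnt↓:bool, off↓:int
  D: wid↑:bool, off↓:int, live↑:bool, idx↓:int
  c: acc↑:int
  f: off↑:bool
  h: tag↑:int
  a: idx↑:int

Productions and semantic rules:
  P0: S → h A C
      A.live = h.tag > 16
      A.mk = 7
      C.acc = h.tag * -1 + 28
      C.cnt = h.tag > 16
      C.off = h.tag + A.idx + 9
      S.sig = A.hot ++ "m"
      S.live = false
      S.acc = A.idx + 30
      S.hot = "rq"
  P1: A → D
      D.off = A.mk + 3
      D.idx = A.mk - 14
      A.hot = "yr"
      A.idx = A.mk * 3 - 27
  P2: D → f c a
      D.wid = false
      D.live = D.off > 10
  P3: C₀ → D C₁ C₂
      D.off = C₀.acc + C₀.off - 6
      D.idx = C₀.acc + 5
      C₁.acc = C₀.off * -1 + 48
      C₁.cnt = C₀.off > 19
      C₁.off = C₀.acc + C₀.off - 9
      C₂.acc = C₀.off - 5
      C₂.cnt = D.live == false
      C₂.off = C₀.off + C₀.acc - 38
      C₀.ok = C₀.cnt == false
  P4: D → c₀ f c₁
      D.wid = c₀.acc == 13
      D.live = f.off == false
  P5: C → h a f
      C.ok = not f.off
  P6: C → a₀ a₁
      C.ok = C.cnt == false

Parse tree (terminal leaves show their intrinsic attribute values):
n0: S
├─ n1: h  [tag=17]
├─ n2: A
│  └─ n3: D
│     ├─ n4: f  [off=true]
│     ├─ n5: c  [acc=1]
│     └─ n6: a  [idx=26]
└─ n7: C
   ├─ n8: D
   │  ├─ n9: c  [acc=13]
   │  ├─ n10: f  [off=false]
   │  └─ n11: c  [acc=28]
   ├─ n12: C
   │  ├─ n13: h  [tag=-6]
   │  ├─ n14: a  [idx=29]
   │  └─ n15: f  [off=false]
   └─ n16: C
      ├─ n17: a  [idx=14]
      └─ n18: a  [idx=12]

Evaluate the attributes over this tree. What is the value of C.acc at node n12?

28

1. n1.tag = 17  [terminal]
2. n2.live = true  [h.tag > 16]
3. n2.mk = 7  [7]
4. n3.off = 10  [A.mk + 3]
5. n3.idx = -7  [A.mk - 14]
6. n4.off = true  [terminal]
7. n5.acc = 1  [terminal]
8. n6.idx = 26  [terminal]
9. n3.wid = false  [false]
10. n3.live = false  [D.off > 10]
11. n2.hot = "yr"  ["yr"]
12. n2.idx = -6  [A.mk * 3 - 27]
13. n7.acc = 11  [h.tag * -1 + 28]
14. n7.cnt = true  [h.tag > 16]
15. n7.off = 20  [h.tag + A.idx + 9]
16. n8.off = 25  [C₀.acc + C₀.off - 6]
17. n8.idx = 16  [C₀.acc + 5]
18. n9.acc = 13  [terminal]
19. n10.off = false  [terminal]
20. n11.acc = 28  [terminal]
21. n8.wid = true  [c₀.acc == 13]
22. n8.live = true  [f.off == false]
23. n12.acc = 28  [C₀.off * -1 + 48]
24. n12.cnt = true  [C₀.off > 19]
25. n12.off = 22  [C₀.acc + C₀.off - 9]
26. n13.tag = -6  [terminal]
27. n14.idx = 29  [terminal]
28. n15.off = false  [terminal]
29. n12.ok = true  [not f.off]
30. n16.acc = 15  [C₀.off - 5]
31. n16.cnt = false  [D.live == false]
32. n16.off = -7  [C₀.off + C₀.acc - 38]
33. n17.idx = 14  [terminal]
34. n18.idx = 12  [terminal]
35. n16.ok = true  [C.cnt == false]
36. n7.ok = false  [C₀.cnt == false]
37. n0.sig = "yrm"  [A.hot ++ "m"]
38. n0.live = false  [false]
39. n0.acc = 24  [A.idx + 30]
40. n0.hot = "rq"  ["rq"]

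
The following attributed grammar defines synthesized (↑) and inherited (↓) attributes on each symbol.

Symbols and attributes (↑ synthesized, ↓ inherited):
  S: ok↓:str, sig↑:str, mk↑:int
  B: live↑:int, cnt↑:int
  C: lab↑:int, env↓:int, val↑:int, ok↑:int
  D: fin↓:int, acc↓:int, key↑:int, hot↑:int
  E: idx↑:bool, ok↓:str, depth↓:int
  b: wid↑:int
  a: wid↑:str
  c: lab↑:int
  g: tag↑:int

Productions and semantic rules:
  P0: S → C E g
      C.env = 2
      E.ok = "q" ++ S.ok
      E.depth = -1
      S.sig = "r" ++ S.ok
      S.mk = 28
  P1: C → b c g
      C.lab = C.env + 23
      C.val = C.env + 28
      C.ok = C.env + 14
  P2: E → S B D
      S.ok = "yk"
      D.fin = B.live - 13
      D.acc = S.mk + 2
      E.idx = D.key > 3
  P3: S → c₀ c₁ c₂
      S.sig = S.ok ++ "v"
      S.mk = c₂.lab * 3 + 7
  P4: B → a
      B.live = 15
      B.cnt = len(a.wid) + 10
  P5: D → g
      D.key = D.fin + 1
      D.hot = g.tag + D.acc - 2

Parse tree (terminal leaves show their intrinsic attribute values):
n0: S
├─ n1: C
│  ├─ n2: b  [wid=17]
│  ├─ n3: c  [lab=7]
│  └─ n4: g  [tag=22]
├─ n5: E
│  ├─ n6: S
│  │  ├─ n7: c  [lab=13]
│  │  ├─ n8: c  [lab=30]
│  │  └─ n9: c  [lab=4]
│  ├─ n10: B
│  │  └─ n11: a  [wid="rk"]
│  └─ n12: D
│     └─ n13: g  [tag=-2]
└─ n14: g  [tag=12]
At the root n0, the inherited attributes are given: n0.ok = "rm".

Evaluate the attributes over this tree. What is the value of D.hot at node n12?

17

1. n0.ok = "rm"  [given at root]
2. n1.env = 2  [2]
3. n2.wid = 17  [terminal]
4. n3.lab = 7  [terminal]
5. n4.tag = 22  [terminal]
6. n1.lab = 25  [C.env + 23]
7. n1.val = 30  [C.env + 28]
8. n1.ok = 16  [C.env + 14]
9. n5.ok = "qrm"  ["q" ++ S.ok]
10. n5.depth = -1  [-1]
11. n6.ok = "yk"  ["yk"]
12. n7.lab = 13  [terminal]
13. n8.lab = 30  [terminal]
14. n9.lab = 4  [terminal]
15. n6.sig = "ykv"  [S.ok ++ "v"]
16. n6.mk = 19  [c₂.lab * 3 + 7]
17. n11.wid = "rk"  [terminal]
18. n10.live = 15  [15]
19. n10.cnt = 12  [len(a.wid) + 10]
20. n12.fin = 2  [B.live - 13]
21. n12.acc = 21  [S.mk + 2]
22. n13.tag = -2  [terminal]
23. n12.key = 3  [D.fin + 1]
24. n12.hot = 17  [g.tag + D.acc - 2]
25. n5.idx = false  [D.key > 3]
26. n14.tag = 12  [terminal]
27. n0.sig = "rrm"  ["r" ++ S.ok]
28. n0.mk = 28  [28]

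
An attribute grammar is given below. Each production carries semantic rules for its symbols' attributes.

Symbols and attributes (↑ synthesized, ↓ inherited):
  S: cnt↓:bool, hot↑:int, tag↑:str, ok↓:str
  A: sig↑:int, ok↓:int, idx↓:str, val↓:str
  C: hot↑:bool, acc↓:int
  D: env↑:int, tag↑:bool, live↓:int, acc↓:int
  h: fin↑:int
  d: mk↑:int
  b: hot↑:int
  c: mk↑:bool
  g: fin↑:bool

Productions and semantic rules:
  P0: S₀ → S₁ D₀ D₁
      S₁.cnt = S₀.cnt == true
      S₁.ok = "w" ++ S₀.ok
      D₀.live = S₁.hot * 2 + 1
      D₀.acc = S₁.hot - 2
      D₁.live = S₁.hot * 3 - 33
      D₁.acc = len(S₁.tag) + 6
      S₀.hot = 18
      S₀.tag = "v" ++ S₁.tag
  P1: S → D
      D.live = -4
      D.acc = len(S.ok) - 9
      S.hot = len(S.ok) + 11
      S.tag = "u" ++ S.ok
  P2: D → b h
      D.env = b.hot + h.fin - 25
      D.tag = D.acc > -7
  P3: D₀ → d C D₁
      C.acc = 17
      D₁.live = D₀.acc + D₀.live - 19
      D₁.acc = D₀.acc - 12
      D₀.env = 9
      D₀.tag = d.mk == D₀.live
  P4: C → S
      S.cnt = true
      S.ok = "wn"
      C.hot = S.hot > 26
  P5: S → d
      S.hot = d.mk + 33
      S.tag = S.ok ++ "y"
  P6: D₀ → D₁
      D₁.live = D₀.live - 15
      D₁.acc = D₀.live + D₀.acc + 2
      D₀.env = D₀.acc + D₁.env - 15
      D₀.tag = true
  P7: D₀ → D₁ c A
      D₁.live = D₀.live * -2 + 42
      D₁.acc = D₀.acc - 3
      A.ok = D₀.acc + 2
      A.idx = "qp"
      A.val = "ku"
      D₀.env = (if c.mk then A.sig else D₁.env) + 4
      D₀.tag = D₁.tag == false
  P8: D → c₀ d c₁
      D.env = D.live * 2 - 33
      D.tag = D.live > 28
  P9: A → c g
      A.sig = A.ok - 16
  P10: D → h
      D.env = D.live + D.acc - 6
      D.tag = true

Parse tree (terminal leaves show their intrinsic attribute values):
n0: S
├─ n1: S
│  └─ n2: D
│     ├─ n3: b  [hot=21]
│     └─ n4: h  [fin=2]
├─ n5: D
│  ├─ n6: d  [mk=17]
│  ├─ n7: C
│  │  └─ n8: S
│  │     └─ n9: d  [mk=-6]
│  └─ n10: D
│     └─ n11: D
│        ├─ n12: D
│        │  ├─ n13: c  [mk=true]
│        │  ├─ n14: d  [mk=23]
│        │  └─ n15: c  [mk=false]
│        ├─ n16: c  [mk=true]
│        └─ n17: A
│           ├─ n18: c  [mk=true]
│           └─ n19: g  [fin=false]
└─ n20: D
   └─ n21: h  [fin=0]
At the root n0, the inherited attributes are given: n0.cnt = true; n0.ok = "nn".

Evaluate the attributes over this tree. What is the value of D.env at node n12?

1. n0.cnt = true  [given at root]
2. n0.ok = "nn"  [given at root]
3. n1.cnt = true  [S₀.cnt == true]
4. n1.ok = "wnn"  ["w" ++ S₀.ok]
5. n2.live = -4  [-4]
6. n2.acc = -6  [len(S.ok) - 9]
7. n3.hot = 21  [terminal]
8. n4.fin = 2  [terminal]
9. n2.env = -2  [b.hot + h.fin - 25]
10. n2.tag = true  [D.acc > -7]
11. n1.hot = 14  [len(S.ok) + 11]
12. n1.tag = "uwnn"  ["u" ++ S.ok]
13. n5.live = 29  [S₁.hot * 2 + 1]
14. n5.acc = 12  [S₁.hot - 2]
15. n6.mk = 17  [terminal]
16. n7.acc = 17  [17]
17. n8.cnt = true  [true]
18. n8.ok = "wn"  ["wn"]
19. n9.mk = -6  [terminal]
20. n8.hot = 27  [d.mk + 33]
21. n8.tag = "wny"  [S.ok ++ "y"]
22. n7.hot = true  [S.hot > 26]
23. n10.live = 22  [D₀.acc + D₀.live - 19]
24. n10.acc = 0  [D₀.acc - 12]
25. n11.live = 7  [D₀.live - 15]
26. n11.acc = 24  [D₀.live + D₀.acc + 2]
27. n12.live = 28  [D₀.live * -2 + 42]
28. n12.acc = 21  [D₀.acc - 3]
29. n13.mk = true  [terminal]
30. n14.mk = 23  [terminal]
31. n15.mk = false  [terminal]
32. n12.env = 23  [D.live * 2 - 33]
33. n12.tag = false  [D.live > 28]
34. n16.mk = true  [terminal]
35. n17.ok = 26  [D₀.acc + 2]
36. n17.idx = "qp"  ["qp"]
37. n17.val = "ku"  ["ku"]
38. n18.mk = true  [terminal]
39. n19.fin = false  [terminal]
40. n17.sig = 10  [A.ok - 16]
41. n11.env = 14  [(if c.mk then A.sig else D₁.env) + 4]
42. n11.tag = true  [D₁.tag == false]
43. n10.env = -1  [D₀.acc + D₁.env - 15]
44. n10.tag = true  [true]
45. n5.env = 9  [9]
46. n5.tag = false  [d.mk == D₀.live]
47. n20.live = 9  [S₁.hot * 3 - 33]
48. n20.acc = 10  [len(S₁.tag) + 6]
49. n21.fin = 0  [terminal]
50. n20.env = 13  [D.live + D.acc - 6]
51. n20.tag = true  [true]
52. n0.hot = 18  [18]
53. n0.tag = "vuwnn"  ["v" ++ S₁.tag]

23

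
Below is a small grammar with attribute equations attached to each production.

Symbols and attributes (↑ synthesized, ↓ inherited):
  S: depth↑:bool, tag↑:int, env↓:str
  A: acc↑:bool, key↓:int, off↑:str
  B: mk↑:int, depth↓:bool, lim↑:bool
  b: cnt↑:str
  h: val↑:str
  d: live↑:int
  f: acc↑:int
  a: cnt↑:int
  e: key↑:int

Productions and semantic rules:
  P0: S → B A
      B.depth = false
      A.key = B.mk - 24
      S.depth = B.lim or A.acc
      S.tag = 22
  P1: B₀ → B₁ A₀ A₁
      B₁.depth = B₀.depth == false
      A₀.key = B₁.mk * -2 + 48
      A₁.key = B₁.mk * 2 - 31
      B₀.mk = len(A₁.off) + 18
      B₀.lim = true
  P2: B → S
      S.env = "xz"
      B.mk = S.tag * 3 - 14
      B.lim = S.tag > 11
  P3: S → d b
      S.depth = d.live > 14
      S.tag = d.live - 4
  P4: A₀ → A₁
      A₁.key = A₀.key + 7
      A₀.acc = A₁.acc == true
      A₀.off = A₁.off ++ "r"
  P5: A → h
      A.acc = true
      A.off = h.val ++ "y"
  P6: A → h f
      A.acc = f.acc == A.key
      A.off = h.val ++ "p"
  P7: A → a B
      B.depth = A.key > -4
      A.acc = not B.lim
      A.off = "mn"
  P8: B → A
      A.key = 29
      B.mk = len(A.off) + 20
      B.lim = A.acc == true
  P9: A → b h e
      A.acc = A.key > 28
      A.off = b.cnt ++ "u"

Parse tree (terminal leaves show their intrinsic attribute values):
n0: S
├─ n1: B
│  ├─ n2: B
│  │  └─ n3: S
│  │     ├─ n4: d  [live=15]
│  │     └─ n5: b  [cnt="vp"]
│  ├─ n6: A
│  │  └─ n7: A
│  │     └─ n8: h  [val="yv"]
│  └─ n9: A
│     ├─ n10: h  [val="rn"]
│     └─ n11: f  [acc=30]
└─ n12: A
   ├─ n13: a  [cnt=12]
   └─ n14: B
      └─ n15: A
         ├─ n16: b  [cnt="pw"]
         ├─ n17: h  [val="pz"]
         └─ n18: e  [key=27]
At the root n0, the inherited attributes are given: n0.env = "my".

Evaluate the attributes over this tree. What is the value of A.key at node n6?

10

1. n0.env = "my"  [given at root]
2. n1.depth = false  [false]
3. n2.depth = true  [B₀.depth == false]
4. n3.env = "xz"  ["xz"]
5. n4.live = 15  [terminal]
6. n5.cnt = "vp"  [terminal]
7. n3.depth = true  [d.live > 14]
8. n3.tag = 11  [d.live - 4]
9. n2.mk = 19  [S.tag * 3 - 14]
10. n2.lim = false  [S.tag > 11]
11. n6.key = 10  [B₁.mk * -2 + 48]
12. n7.key = 17  [A₀.key + 7]
13. n8.val = "yv"  [terminal]
14. n7.acc = true  [true]
15. n7.off = "yvy"  [h.val ++ "y"]
16. n6.acc = true  [A₁.acc == true]
17. n6.off = "yvyr"  [A₁.off ++ "r"]
18. n9.key = 7  [B₁.mk * 2 - 31]
19. n10.val = "rn"  [terminal]
20. n11.acc = 30  [terminal]
21. n9.acc = false  [f.acc == A.key]
22. n9.off = "rnp"  [h.val ++ "p"]
23. n1.mk = 21  [len(A₁.off) + 18]
24. n1.lim = true  [true]
25. n12.key = -3  [B.mk - 24]
26. n13.cnt = 12  [terminal]
27. n14.depth = true  [A.key > -4]
28. n15.key = 29  [29]
29. n16.cnt = "pw"  [terminal]
30. n17.val = "pz"  [terminal]
31. n18.key = 27  [terminal]
32. n15.acc = true  [A.key > 28]
33. n15.off = "pwu"  [b.cnt ++ "u"]
34. n14.mk = 23  [len(A.off) + 20]
35. n14.lim = true  [A.acc == true]
36. n12.acc = false  [not B.lim]
37. n12.off = "mn"  ["mn"]
38. n0.depth = true  [B.lim or A.acc]
39. n0.tag = 22  [22]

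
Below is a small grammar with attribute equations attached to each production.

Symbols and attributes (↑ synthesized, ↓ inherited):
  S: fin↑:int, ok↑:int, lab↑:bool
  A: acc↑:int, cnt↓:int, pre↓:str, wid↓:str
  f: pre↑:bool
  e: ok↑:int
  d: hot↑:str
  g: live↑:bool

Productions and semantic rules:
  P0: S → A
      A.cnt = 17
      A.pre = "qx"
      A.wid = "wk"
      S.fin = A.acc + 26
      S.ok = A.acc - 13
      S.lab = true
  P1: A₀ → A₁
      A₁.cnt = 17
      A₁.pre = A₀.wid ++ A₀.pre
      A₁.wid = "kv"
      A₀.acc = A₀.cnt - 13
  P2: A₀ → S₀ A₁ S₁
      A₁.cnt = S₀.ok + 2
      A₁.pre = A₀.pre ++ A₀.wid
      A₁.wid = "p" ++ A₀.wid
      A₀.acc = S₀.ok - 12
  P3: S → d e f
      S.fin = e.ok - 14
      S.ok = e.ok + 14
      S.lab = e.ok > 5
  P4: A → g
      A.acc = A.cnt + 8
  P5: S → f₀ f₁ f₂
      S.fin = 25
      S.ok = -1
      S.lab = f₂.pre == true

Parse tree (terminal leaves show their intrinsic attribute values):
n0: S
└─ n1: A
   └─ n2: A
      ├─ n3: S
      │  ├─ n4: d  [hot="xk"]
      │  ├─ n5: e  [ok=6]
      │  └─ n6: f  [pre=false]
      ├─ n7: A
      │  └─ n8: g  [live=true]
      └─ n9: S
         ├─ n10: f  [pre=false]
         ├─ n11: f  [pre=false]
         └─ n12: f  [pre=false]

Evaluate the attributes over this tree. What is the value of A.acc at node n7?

1. n1.cnt = 17  [17]
2. n1.pre = "qx"  ["qx"]
3. n1.wid = "wk"  ["wk"]
4. n2.cnt = 17  [17]
5. n2.pre = "wkqx"  [A₀.wid ++ A₀.pre]
6. n2.wid = "kv"  ["kv"]
7. n4.hot = "xk"  [terminal]
8. n5.ok = 6  [terminal]
9. n6.pre = false  [terminal]
10. n3.fin = -8  [e.ok - 14]
11. n3.ok = 20  [e.ok + 14]
12. n3.lab = true  [e.ok > 5]
13. n7.cnt = 22  [S₀.ok + 2]
14. n7.pre = "wkqxkv"  [A₀.pre ++ A₀.wid]
15. n7.wid = "pkv"  ["p" ++ A₀.wid]
16. n8.live = true  [terminal]
17. n7.acc = 30  [A.cnt + 8]
18. n10.pre = false  [terminal]
19. n11.pre = false  [terminal]
20. n12.pre = false  [terminal]
21. n9.fin = 25  [25]
22. n9.ok = -1  [-1]
23. n9.lab = false  [f₂.pre == true]
24. n2.acc = 8  [S₀.ok - 12]
25. n1.acc = 4  [A₀.cnt - 13]
26. n0.fin = 30  [A.acc + 26]
27. n0.ok = -9  [A.acc - 13]
28. n0.lab = true  [true]

30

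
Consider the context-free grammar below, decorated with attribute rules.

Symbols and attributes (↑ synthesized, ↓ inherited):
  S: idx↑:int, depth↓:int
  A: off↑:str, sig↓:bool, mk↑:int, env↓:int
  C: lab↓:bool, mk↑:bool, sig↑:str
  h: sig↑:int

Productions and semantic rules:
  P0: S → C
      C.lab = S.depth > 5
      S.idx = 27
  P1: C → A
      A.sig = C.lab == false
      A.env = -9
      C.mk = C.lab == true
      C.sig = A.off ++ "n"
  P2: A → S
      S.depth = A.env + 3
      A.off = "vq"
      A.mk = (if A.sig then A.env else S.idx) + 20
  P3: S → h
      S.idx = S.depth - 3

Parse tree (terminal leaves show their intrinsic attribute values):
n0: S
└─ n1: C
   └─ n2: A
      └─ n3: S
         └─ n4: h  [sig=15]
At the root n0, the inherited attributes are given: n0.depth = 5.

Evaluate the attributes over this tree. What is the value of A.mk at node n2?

1. n0.depth = 5  [given at root]
2. n1.lab = false  [S.depth > 5]
3. n2.sig = true  [C.lab == false]
4. n2.env = -9  [-9]
5. n3.depth = -6  [A.env + 3]
6. n4.sig = 15  [terminal]
7. n3.idx = -9  [S.depth - 3]
8. n2.off = "vq"  ["vq"]
9. n2.mk = 11  [(if A.sig then A.env else S.idx) + 20]
10. n1.mk = false  [C.lab == true]
11. n1.sig = "vqn"  [A.off ++ "n"]
12. n0.idx = 27  [27]

11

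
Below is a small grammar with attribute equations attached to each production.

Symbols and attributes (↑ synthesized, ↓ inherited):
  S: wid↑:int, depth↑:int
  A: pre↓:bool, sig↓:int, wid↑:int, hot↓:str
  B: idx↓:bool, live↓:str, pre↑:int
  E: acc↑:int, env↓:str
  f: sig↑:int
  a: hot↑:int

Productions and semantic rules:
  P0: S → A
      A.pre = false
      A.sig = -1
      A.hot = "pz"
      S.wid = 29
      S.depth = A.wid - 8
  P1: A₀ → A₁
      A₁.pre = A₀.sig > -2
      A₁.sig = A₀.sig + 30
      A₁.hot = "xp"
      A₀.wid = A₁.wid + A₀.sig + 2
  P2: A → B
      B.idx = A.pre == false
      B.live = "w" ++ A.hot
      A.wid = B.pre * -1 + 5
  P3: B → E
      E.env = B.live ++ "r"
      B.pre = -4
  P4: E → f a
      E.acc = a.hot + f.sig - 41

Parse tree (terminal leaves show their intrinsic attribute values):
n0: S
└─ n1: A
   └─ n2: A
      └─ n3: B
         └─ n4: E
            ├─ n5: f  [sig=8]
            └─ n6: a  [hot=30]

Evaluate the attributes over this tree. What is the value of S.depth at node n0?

2

1. n1.pre = false  [false]
2. n1.sig = -1  [-1]
3. n1.hot = "pz"  ["pz"]
4. n2.pre = true  [A₀.sig > -2]
5. n2.sig = 29  [A₀.sig + 30]
6. n2.hot = "xp"  ["xp"]
7. n3.idx = false  [A.pre == false]
8. n3.live = "wxp"  ["w" ++ A.hot]
9. n4.env = "wxpr"  [B.live ++ "r"]
10. n5.sig = 8  [terminal]
11. n6.hot = 30  [terminal]
12. n4.acc = -3  [a.hot + f.sig - 41]
13. n3.pre = -4  [-4]
14. n2.wid = 9  [B.pre * -1 + 5]
15. n1.wid = 10  [A₁.wid + A₀.sig + 2]
16. n0.wid = 29  [29]
17. n0.depth = 2  [A.wid - 8]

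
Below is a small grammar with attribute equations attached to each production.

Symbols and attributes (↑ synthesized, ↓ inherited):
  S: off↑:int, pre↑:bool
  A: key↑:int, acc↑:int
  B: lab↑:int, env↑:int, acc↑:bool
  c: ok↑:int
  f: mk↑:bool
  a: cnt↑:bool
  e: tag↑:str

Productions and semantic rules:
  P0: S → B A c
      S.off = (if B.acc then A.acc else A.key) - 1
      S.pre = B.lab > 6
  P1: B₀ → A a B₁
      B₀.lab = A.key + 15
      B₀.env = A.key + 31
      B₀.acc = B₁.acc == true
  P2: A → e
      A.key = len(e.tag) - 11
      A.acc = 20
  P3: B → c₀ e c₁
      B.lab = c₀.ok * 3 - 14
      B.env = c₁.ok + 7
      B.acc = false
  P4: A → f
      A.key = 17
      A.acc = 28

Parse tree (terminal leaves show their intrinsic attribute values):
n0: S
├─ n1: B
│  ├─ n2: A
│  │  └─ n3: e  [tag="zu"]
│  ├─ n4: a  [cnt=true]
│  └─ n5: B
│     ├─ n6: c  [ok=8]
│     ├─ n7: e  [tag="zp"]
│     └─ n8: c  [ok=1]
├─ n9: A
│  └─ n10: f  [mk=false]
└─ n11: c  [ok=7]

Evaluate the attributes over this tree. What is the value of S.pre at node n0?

false

1. n3.tag = "zu"  [terminal]
2. n2.key = -9  [len(e.tag) - 11]
3. n2.acc = 20  [20]
4. n4.cnt = true  [terminal]
5. n6.ok = 8  [terminal]
6. n7.tag = "zp"  [terminal]
7. n8.ok = 1  [terminal]
8. n5.lab = 10  [c₀.ok * 3 - 14]
9. n5.env = 8  [c₁.ok + 7]
10. n5.acc = false  [false]
11. n1.lab = 6  [A.key + 15]
12. n1.env = 22  [A.key + 31]
13. n1.acc = false  [B₁.acc == true]
14. n10.mk = false  [terminal]
15. n9.key = 17  [17]
16. n9.acc = 28  [28]
17. n11.ok = 7  [terminal]
18. n0.off = 16  [(if B.acc then A.acc else A.key) - 1]
19. n0.pre = false  [B.lab > 6]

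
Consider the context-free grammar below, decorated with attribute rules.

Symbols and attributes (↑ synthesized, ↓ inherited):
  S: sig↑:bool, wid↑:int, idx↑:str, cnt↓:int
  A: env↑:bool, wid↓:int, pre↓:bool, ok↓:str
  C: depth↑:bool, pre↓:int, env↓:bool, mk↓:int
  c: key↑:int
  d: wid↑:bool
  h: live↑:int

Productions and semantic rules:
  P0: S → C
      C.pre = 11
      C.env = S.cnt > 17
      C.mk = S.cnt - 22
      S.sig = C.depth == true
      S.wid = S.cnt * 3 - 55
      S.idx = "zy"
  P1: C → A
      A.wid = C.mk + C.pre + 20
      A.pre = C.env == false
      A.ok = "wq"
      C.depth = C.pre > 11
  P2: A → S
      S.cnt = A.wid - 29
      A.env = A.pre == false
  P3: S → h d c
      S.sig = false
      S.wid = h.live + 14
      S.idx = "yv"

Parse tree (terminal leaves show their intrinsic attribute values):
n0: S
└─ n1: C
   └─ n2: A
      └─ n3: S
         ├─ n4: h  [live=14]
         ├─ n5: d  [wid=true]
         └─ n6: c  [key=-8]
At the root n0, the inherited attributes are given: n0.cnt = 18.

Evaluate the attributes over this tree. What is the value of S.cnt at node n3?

-2

1. n0.cnt = 18  [given at root]
2. n1.pre = 11  [11]
3. n1.env = true  [S.cnt > 17]
4. n1.mk = -4  [S.cnt - 22]
5. n2.wid = 27  [C.mk + C.pre + 20]
6. n2.pre = false  [C.env == false]
7. n2.ok = "wq"  ["wq"]
8. n3.cnt = -2  [A.wid - 29]
9. n4.live = 14  [terminal]
10. n5.wid = true  [terminal]
11. n6.key = -8  [terminal]
12. n3.sig = false  [false]
13. n3.wid = 28  [h.live + 14]
14. n3.idx = "yv"  ["yv"]
15. n2.env = true  [A.pre == false]
16. n1.depth = false  [C.pre > 11]
17. n0.sig = false  [C.depth == true]
18. n0.wid = -1  [S.cnt * 3 - 55]
19. n0.idx = "zy"  ["zy"]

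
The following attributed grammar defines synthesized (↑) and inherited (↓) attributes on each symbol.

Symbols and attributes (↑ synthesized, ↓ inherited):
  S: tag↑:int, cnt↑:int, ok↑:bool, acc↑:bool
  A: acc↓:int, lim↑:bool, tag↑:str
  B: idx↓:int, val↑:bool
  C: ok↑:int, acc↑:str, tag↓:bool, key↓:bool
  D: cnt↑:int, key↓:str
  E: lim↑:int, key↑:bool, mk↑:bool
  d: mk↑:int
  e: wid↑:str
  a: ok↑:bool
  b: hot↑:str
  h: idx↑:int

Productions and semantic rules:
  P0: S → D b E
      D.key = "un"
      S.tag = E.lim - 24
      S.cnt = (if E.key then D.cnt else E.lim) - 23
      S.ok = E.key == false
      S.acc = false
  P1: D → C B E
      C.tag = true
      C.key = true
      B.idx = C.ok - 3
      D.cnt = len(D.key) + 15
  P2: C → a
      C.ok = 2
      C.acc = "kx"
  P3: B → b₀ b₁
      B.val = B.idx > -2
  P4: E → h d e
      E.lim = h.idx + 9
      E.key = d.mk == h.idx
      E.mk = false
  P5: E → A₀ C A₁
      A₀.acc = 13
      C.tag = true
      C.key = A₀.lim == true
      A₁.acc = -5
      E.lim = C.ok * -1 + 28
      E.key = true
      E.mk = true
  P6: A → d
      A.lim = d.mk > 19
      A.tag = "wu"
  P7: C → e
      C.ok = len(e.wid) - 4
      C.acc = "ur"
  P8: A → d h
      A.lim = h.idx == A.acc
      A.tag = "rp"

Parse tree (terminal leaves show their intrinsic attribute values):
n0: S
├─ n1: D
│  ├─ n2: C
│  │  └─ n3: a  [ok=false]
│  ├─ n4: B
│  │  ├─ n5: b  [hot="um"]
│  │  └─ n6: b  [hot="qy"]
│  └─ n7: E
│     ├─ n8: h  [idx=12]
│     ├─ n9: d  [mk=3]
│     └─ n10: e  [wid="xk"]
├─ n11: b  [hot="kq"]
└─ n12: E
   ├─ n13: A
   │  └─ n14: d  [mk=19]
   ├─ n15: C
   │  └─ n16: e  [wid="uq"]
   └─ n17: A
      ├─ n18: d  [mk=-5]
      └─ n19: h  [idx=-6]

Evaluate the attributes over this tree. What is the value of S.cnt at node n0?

-6

1. n1.key = "un"  ["un"]
2. n2.tag = true  [true]
3. n2.key = true  [true]
4. n3.ok = false  [terminal]
5. n2.ok = 2  [2]
6. n2.acc = "kx"  ["kx"]
7. n4.idx = -1  [C.ok - 3]
8. n5.hot = "um"  [terminal]
9. n6.hot = "qy"  [terminal]
10. n4.val = true  [B.idx > -2]
11. n8.idx = 12  [terminal]
12. n9.mk = 3  [terminal]
13. n10.wid = "xk"  [terminal]
14. n7.lim = 21  [h.idx + 9]
15. n7.key = false  [d.mk == h.idx]
16. n7.mk = false  [false]
17. n1.cnt = 17  [len(D.key) + 15]
18. n11.hot = "kq"  [terminal]
19. n13.acc = 13  [13]
20. n14.mk = 19  [terminal]
21. n13.lim = false  [d.mk > 19]
22. n13.tag = "wu"  ["wu"]
23. n15.tag = true  [true]
24. n15.key = false  [A₀.lim == true]
25. n16.wid = "uq"  [terminal]
26. n15.ok = -2  [len(e.wid) - 4]
27. n15.acc = "ur"  ["ur"]
28. n17.acc = -5  [-5]
29. n18.mk = -5  [terminal]
30. n19.idx = -6  [terminal]
31. n17.lim = false  [h.idx == A.acc]
32. n17.tag = "rp"  ["rp"]
33. n12.lim = 30  [C.ok * -1 + 28]
34. n12.key = true  [true]
35. n12.mk = true  [true]
36. n0.tag = 6  [E.lim - 24]
37. n0.cnt = -6  [(if E.key then D.cnt else E.lim) - 23]
38. n0.ok = false  [E.key == false]
39. n0.acc = false  [false]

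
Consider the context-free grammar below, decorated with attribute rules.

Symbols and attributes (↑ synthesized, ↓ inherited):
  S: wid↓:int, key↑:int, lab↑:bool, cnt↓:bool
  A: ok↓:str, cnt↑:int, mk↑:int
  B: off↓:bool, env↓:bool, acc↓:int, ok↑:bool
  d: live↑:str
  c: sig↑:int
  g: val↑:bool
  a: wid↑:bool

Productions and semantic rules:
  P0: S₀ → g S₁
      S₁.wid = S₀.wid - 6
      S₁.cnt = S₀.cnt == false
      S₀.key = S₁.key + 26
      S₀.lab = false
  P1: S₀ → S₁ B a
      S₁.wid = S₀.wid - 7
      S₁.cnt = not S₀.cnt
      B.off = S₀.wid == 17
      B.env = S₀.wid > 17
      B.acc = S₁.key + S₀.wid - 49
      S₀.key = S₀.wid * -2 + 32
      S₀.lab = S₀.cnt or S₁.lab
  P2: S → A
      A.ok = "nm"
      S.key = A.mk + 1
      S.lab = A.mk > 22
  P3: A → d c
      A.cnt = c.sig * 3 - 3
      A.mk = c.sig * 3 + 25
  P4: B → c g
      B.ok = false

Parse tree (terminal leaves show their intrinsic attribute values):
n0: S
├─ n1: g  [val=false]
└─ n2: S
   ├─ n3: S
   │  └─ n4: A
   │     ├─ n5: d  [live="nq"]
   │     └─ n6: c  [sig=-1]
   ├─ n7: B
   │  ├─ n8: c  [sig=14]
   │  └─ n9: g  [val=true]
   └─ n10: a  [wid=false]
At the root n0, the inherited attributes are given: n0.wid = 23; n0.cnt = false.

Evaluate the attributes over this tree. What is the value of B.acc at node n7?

1. n0.wid = 23  [given at root]
2. n0.cnt = false  [given at root]
3. n1.val = false  [terminal]
4. n2.wid = 17  [S₀.wid - 6]
5. n2.cnt = true  [S₀.cnt == false]
6. n3.wid = 10  [S₀.wid - 7]
7. n3.cnt = false  [not S₀.cnt]
8. n4.ok = "nm"  ["nm"]
9. n5.live = "nq"  [terminal]
10. n6.sig = -1  [terminal]
11. n4.cnt = -6  [c.sig * 3 - 3]
12. n4.mk = 22  [c.sig * 3 + 25]
13. n3.key = 23  [A.mk + 1]
14. n3.lab = false  [A.mk > 22]
15. n7.off = true  [S₀.wid == 17]
16. n7.env = false  [S₀.wid > 17]
17. n7.acc = -9  [S₁.key + S₀.wid - 49]
18. n8.sig = 14  [terminal]
19. n9.val = true  [terminal]
20. n7.ok = false  [false]
21. n10.wid = false  [terminal]
22. n2.key = -2  [S₀.wid * -2 + 32]
23. n2.lab = true  [S₀.cnt or S₁.lab]
24. n0.key = 24  [S₁.key + 26]
25. n0.lab = false  [false]

-9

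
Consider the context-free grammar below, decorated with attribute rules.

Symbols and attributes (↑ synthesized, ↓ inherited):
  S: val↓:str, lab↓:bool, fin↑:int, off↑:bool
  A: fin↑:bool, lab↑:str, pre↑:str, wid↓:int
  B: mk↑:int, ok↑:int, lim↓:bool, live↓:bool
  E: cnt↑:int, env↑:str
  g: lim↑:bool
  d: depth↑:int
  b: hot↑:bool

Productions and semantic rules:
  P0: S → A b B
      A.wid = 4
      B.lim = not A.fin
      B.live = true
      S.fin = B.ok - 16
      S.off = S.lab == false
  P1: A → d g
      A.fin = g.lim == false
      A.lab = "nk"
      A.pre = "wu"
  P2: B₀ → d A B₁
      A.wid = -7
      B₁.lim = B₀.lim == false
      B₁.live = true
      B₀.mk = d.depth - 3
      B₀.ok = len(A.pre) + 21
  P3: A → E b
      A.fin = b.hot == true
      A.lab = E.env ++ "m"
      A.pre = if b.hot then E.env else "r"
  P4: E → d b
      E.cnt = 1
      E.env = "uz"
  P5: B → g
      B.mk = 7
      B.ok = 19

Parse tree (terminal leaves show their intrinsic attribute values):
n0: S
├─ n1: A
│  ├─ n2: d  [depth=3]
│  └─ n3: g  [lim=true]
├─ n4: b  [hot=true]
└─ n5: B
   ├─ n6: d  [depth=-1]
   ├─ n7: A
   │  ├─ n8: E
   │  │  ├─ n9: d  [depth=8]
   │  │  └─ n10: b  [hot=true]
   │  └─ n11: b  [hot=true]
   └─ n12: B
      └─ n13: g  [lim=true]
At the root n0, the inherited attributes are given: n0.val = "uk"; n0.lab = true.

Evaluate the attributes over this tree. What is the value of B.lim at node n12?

1. n0.val = "uk"  [given at root]
2. n0.lab = true  [given at root]
3. n1.wid = 4  [4]
4. n2.depth = 3  [terminal]
5. n3.lim = true  [terminal]
6. n1.fin = false  [g.lim == false]
7. n1.lab = "nk"  ["nk"]
8. n1.pre = "wu"  ["wu"]
9. n4.hot = true  [terminal]
10. n5.lim = true  [not A.fin]
11. n5.live = true  [true]
12. n6.depth = -1  [terminal]
13. n7.wid = -7  [-7]
14. n9.depth = 8  [terminal]
15. n10.hot = true  [terminal]
16. n8.cnt = 1  [1]
17. n8.env = "uz"  ["uz"]
18. n11.hot = true  [terminal]
19. n7.fin = true  [b.hot == true]
20. n7.lab = "uzm"  [E.env ++ "m"]
21. n7.pre = "uz"  [if b.hot then E.env else "r"]
22. n12.lim = false  [B₀.lim == false]
23. n12.live = true  [true]
24. n13.lim = true  [terminal]
25. n12.mk = 7  [7]
26. n12.ok = 19  [19]
27. n5.mk = -4  [d.depth - 3]
28. n5.ok = 23  [len(A.pre) + 21]
29. n0.fin = 7  [B.ok - 16]
30. n0.off = false  [S.lab == false]

false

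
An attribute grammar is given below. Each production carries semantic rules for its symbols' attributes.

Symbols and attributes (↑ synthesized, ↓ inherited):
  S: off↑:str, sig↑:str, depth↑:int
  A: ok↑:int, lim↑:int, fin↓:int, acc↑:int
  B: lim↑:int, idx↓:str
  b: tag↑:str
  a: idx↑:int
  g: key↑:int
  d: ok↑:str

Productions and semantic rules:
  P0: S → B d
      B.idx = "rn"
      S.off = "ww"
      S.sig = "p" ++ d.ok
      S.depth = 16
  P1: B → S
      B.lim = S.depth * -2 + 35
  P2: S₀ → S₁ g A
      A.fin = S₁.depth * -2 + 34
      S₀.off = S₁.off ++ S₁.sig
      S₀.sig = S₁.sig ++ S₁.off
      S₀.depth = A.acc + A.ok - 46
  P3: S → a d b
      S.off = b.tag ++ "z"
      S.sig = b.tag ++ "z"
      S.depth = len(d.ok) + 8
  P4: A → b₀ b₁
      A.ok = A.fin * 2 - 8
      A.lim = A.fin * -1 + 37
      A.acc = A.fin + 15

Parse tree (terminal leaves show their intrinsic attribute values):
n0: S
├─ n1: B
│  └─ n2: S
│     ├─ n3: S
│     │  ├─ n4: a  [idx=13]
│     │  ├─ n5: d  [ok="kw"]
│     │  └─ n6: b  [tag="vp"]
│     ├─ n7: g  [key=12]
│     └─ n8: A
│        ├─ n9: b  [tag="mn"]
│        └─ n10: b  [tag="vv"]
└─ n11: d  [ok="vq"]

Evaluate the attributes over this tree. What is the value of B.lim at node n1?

29

1. n1.idx = "rn"  ["rn"]
2. n4.idx = 13  [terminal]
3. n5.ok = "kw"  [terminal]
4. n6.tag = "vp"  [terminal]
5. n3.off = "vpz"  [b.tag ++ "z"]
6. n3.sig = "vpz"  [b.tag ++ "z"]
7. n3.depth = 10  [len(d.ok) + 8]
8. n7.key = 12  [terminal]
9. n8.fin = 14  [S₁.depth * -2 + 34]
10. n9.tag = "mn"  [terminal]
11. n10.tag = "vv"  [terminal]
12. n8.ok = 20  [A.fin * 2 - 8]
13. n8.lim = 23  [A.fin * -1 + 37]
14. n8.acc = 29  [A.fin + 15]
15. n2.off = "vpzvpz"  [S₁.off ++ S₁.sig]
16. n2.sig = "vpzvpz"  [S₁.sig ++ S₁.off]
17. n2.depth = 3  [A.acc + A.ok - 46]
18. n1.lim = 29  [S.depth * -2 + 35]
19. n11.ok = "vq"  [terminal]
20. n0.off = "ww"  ["ww"]
21. n0.sig = "pvq"  ["p" ++ d.ok]
22. n0.depth = 16  [16]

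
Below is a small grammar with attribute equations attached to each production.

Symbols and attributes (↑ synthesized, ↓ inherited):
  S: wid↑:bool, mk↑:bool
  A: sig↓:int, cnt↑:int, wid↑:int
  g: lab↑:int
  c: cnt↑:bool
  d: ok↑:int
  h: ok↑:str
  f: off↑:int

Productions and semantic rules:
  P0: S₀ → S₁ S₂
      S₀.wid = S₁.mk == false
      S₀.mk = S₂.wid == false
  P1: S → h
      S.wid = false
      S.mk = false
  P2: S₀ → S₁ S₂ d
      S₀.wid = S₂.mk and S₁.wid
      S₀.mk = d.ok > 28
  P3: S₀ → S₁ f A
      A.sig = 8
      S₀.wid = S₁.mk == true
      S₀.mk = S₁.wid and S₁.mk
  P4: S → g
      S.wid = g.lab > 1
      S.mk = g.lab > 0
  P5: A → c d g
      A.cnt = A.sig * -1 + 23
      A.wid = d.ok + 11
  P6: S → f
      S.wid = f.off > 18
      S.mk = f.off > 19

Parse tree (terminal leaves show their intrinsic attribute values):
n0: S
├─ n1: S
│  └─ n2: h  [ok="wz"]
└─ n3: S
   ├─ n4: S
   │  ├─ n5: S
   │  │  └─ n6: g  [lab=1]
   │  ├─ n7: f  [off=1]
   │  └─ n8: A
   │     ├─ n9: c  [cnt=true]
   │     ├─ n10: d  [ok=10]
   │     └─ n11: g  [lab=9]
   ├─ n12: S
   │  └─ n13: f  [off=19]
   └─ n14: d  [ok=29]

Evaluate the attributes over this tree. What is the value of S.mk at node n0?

true

1. n2.ok = "wz"  [terminal]
2. n1.wid = false  [false]
3. n1.mk = false  [false]
4. n6.lab = 1  [terminal]
5. n5.wid = false  [g.lab > 1]
6. n5.mk = true  [g.lab > 0]
7. n7.off = 1  [terminal]
8. n8.sig = 8  [8]
9. n9.cnt = true  [terminal]
10. n10.ok = 10  [terminal]
11. n11.lab = 9  [terminal]
12. n8.cnt = 15  [A.sig * -1 + 23]
13. n8.wid = 21  [d.ok + 11]
14. n4.wid = true  [S₁.mk == true]
15. n4.mk = false  [S₁.wid and S₁.mk]
16. n13.off = 19  [terminal]
17. n12.wid = true  [f.off > 18]
18. n12.mk = false  [f.off > 19]
19. n14.ok = 29  [terminal]
20. n3.wid = false  [S₂.mk and S₁.wid]
21. n3.mk = true  [d.ok > 28]
22. n0.wid = true  [S₁.mk == false]
23. n0.mk = true  [S₂.wid == false]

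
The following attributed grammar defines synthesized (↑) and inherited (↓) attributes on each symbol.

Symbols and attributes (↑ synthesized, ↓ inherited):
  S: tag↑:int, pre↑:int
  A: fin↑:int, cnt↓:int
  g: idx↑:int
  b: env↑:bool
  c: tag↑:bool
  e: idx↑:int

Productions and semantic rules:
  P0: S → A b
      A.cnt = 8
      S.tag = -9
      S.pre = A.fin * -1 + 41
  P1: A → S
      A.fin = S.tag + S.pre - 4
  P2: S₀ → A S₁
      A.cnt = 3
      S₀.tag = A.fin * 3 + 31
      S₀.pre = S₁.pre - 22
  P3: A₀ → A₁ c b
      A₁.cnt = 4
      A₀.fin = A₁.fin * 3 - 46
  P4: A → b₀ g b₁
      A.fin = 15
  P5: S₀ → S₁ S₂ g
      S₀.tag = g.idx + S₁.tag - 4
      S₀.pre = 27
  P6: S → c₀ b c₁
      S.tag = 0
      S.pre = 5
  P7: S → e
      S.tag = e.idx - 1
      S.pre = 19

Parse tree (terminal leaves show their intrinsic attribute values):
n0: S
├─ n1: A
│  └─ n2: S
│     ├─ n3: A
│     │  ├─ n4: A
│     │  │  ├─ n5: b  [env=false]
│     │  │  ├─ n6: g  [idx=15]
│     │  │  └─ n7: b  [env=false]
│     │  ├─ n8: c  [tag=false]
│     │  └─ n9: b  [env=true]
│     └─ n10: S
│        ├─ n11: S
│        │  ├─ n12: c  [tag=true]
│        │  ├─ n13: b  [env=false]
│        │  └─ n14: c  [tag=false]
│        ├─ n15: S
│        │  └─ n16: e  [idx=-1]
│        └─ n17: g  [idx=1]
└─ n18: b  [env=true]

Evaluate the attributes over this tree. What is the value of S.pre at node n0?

12

1. n1.cnt = 8  [8]
2. n3.cnt = 3  [3]
3. n4.cnt = 4  [4]
4. n5.env = false  [terminal]
5. n6.idx = 15  [terminal]
6. n7.env = false  [terminal]
7. n4.fin = 15  [15]
8. n8.tag = false  [terminal]
9. n9.env = true  [terminal]
10. n3.fin = -1  [A₁.fin * 3 - 46]
11. n12.tag = true  [terminal]
12. n13.env = false  [terminal]
13. n14.tag = false  [terminal]
14. n11.tag = 0  [0]
15. n11.pre = 5  [5]
16. n16.idx = -1  [terminal]
17. n15.tag = -2  [e.idx - 1]
18. n15.pre = 19  [19]
19. n17.idx = 1  [terminal]
20. n10.tag = -3  [g.idx + S₁.tag - 4]
21. n10.pre = 27  [27]
22. n2.tag = 28  [A.fin * 3 + 31]
23. n2.pre = 5  [S₁.pre - 22]
24. n1.fin = 29  [S.tag + S.pre - 4]
25. n18.env = true  [terminal]
26. n0.tag = -9  [-9]
27. n0.pre = 12  [A.fin * -1 + 41]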